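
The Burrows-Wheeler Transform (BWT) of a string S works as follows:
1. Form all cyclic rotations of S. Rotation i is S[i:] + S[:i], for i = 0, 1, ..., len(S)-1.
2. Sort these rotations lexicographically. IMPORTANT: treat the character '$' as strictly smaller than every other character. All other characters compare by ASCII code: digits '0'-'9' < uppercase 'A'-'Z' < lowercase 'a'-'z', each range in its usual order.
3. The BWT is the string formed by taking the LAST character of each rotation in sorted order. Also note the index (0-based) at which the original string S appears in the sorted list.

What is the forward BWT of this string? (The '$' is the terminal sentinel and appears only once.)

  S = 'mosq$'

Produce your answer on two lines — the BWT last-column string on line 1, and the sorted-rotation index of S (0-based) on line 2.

Answer: q$mso
1

Derivation:
All 5 rotations (rotation i = S[i:]+S[:i]):
  rot[0] = mosq$
  rot[1] = osq$m
  rot[2] = sq$mo
  rot[3] = q$mos
  rot[4] = $mosq
Sorted (with $ < everything):
  sorted[0] = $mosq  (last char: 'q')
  sorted[1] = mosq$  (last char: '$')
  sorted[2] = osq$m  (last char: 'm')
  sorted[3] = q$mos  (last char: 's')
  sorted[4] = sq$mo  (last char: 'o')
Last column: q$mso
Original string S is at sorted index 1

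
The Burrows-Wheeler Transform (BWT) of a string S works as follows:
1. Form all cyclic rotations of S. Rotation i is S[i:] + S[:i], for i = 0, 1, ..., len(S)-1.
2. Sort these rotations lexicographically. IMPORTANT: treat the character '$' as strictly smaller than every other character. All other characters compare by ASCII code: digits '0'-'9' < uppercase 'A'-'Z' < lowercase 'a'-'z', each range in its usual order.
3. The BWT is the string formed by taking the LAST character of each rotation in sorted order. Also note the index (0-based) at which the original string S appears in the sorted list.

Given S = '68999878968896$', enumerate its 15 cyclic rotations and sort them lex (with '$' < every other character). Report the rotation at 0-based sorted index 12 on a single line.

Answer: 9878968896$6899

Derivation:
All 15 rotations (rotation i = S[i:]+S[:i]):
  rot[0] = 68999878968896$
  rot[1] = 8999878968896$6
  rot[2] = 999878968896$68
  rot[3] = 99878968896$689
  rot[4] = 9878968896$6899
  rot[5] = 878968896$68999
  rot[6] = 78968896$689998
  rot[7] = 8968896$6899987
  rot[8] = 968896$68999878
  rot[9] = 68896$689998789
  rot[10] = 8896$6899987896
  rot[11] = 896$68999878968
  rot[12] = 96$689998789688
  rot[13] = 6$6899987896889
  rot[14] = $68999878968896
Sorted (with $ < everything):
  sorted[0] = $68999878968896
  sorted[1] = 6$6899987896889
  sorted[2] = 68896$689998789
  sorted[3] = 68999878968896$
  sorted[4] = 78968896$689998
  sorted[5] = 878968896$68999
  sorted[6] = 8896$6899987896
  sorted[7] = 896$68999878968
  sorted[8] = 8968896$6899987
  sorted[9] = 8999878968896$6
  sorted[10] = 96$689998789688
  sorted[11] = 968896$68999878
  sorted[12] = 9878968896$6899
  sorted[13] = 99878968896$689
  sorted[14] = 999878968896$68
sorted[12] = 9878968896$6899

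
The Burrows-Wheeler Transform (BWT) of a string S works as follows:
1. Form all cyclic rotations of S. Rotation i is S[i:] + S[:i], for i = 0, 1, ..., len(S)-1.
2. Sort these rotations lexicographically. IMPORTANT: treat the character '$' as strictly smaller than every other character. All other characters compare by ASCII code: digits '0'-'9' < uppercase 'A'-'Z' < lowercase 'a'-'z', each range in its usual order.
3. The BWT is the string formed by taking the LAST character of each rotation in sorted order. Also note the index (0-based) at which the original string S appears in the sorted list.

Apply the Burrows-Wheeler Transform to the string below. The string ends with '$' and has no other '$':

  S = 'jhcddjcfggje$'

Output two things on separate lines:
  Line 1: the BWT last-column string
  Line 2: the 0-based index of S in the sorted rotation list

Answer: ehjcdjcfgjdg$
12

Derivation:
All 13 rotations (rotation i = S[i:]+S[:i]):
  rot[0] = jhcddjcfggje$
  rot[1] = hcddjcfggje$j
  rot[2] = cddjcfggje$jh
  rot[3] = ddjcfggje$jhc
  rot[4] = djcfggje$jhcd
  rot[5] = jcfggje$jhcdd
  rot[6] = cfggje$jhcddj
  rot[7] = fggje$jhcddjc
  rot[8] = ggje$jhcddjcf
  rot[9] = gje$jhcddjcfg
  rot[10] = je$jhcddjcfgg
  rot[11] = e$jhcddjcfggj
  rot[12] = $jhcddjcfggje
Sorted (with $ < everything):
  sorted[0] = $jhcddjcfggje  (last char: 'e')
  sorted[1] = cddjcfggje$jh  (last char: 'h')
  sorted[2] = cfggje$jhcddj  (last char: 'j')
  sorted[3] = ddjcfggje$jhc  (last char: 'c')
  sorted[4] = djcfggje$jhcd  (last char: 'd')
  sorted[5] = e$jhcddjcfggj  (last char: 'j')
  sorted[6] = fggje$jhcddjc  (last char: 'c')
  sorted[7] = ggje$jhcddjcf  (last char: 'f')
  sorted[8] = gje$jhcddjcfg  (last char: 'g')
  sorted[9] = hcddjcfggje$j  (last char: 'j')
  sorted[10] = jcfggje$jhcdd  (last char: 'd')
  sorted[11] = je$jhcddjcfgg  (last char: 'g')
  sorted[12] = jhcddjcfggje$  (last char: '$')
Last column: ehjcdjcfgjdg$
Original string S is at sorted index 12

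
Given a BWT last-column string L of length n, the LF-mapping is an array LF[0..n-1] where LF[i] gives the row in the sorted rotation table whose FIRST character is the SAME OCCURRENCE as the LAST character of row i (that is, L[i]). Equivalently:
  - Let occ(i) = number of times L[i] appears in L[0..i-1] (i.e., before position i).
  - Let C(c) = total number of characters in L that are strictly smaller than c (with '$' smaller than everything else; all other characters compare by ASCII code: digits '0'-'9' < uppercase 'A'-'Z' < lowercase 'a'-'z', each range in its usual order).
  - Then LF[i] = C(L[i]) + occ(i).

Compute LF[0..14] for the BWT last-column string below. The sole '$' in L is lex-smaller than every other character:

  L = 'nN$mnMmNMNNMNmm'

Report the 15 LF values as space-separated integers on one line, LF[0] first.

Answer: 13 4 0 9 14 1 10 5 2 6 7 3 8 11 12

Derivation:
Char counts: '$':1, 'M':3, 'N':5, 'm':4, 'n':2
C (first-col start): C('$')=0, C('M')=1, C('N')=4, C('m')=9, C('n')=13
L[0]='n': occ=0, LF[0]=C('n')+0=13+0=13
L[1]='N': occ=0, LF[1]=C('N')+0=4+0=4
L[2]='$': occ=0, LF[2]=C('$')+0=0+0=0
L[3]='m': occ=0, LF[3]=C('m')+0=9+0=9
L[4]='n': occ=1, LF[4]=C('n')+1=13+1=14
L[5]='M': occ=0, LF[5]=C('M')+0=1+0=1
L[6]='m': occ=1, LF[6]=C('m')+1=9+1=10
L[7]='N': occ=1, LF[7]=C('N')+1=4+1=5
L[8]='M': occ=1, LF[8]=C('M')+1=1+1=2
L[9]='N': occ=2, LF[9]=C('N')+2=4+2=6
L[10]='N': occ=3, LF[10]=C('N')+3=4+3=7
L[11]='M': occ=2, LF[11]=C('M')+2=1+2=3
L[12]='N': occ=4, LF[12]=C('N')+4=4+4=8
L[13]='m': occ=2, LF[13]=C('m')+2=9+2=11
L[14]='m': occ=3, LF[14]=C('m')+3=9+3=12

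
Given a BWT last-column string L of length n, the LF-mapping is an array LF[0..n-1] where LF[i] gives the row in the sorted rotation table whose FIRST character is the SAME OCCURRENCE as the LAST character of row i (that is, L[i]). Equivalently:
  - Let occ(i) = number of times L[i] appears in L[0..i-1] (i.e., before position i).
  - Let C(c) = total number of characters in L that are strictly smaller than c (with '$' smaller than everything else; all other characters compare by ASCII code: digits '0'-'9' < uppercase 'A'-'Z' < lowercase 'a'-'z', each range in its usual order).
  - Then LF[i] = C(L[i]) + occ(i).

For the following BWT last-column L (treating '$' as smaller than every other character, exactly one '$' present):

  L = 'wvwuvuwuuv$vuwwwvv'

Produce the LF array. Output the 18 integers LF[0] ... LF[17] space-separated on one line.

Char counts: '$':1, 'u':5, 'v':6, 'w':6
C (first-col start): C('$')=0, C('u')=1, C('v')=6, C('w')=12
L[0]='w': occ=0, LF[0]=C('w')+0=12+0=12
L[1]='v': occ=0, LF[1]=C('v')+0=6+0=6
L[2]='w': occ=1, LF[2]=C('w')+1=12+1=13
L[3]='u': occ=0, LF[3]=C('u')+0=1+0=1
L[4]='v': occ=1, LF[4]=C('v')+1=6+1=7
L[5]='u': occ=1, LF[5]=C('u')+1=1+1=2
L[6]='w': occ=2, LF[6]=C('w')+2=12+2=14
L[7]='u': occ=2, LF[7]=C('u')+2=1+2=3
L[8]='u': occ=3, LF[8]=C('u')+3=1+3=4
L[9]='v': occ=2, LF[9]=C('v')+2=6+2=8
L[10]='$': occ=0, LF[10]=C('$')+0=0+0=0
L[11]='v': occ=3, LF[11]=C('v')+3=6+3=9
L[12]='u': occ=4, LF[12]=C('u')+4=1+4=5
L[13]='w': occ=3, LF[13]=C('w')+3=12+3=15
L[14]='w': occ=4, LF[14]=C('w')+4=12+4=16
L[15]='w': occ=5, LF[15]=C('w')+5=12+5=17
L[16]='v': occ=4, LF[16]=C('v')+4=6+4=10
L[17]='v': occ=5, LF[17]=C('v')+5=6+5=11

Answer: 12 6 13 1 7 2 14 3 4 8 0 9 5 15 16 17 10 11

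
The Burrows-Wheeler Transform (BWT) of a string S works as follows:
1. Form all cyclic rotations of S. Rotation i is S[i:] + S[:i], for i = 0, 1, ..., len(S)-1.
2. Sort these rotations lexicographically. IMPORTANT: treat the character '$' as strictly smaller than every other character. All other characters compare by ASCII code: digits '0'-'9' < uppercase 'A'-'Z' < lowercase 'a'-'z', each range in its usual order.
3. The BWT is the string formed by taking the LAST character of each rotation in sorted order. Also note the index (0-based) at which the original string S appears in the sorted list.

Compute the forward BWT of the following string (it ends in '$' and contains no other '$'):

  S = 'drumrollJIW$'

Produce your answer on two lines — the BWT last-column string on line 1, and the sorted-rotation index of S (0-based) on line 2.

All 12 rotations (rotation i = S[i:]+S[:i]):
  rot[0] = drumrollJIW$
  rot[1] = rumrollJIW$d
  rot[2] = umrollJIW$dr
  rot[3] = mrollJIW$dru
  rot[4] = rollJIW$drum
  rot[5] = ollJIW$drumr
  rot[6] = llJIW$drumro
  rot[7] = lJIW$drumrol
  rot[8] = JIW$drumroll
  rot[9] = IW$drumrollJ
  rot[10] = W$drumrollJI
  rot[11] = $drumrollJIW
Sorted (with $ < everything):
  sorted[0] = $drumrollJIW  (last char: 'W')
  sorted[1] = IW$drumrollJ  (last char: 'J')
  sorted[2] = JIW$drumroll  (last char: 'l')
  sorted[3] = W$drumrollJI  (last char: 'I')
  sorted[4] = drumrollJIW$  (last char: '$')
  sorted[5] = lJIW$drumrol  (last char: 'l')
  sorted[6] = llJIW$drumro  (last char: 'o')
  sorted[7] = mrollJIW$dru  (last char: 'u')
  sorted[8] = ollJIW$drumr  (last char: 'r')
  sorted[9] = rollJIW$drum  (last char: 'm')
  sorted[10] = rumrollJIW$d  (last char: 'd')
  sorted[11] = umrollJIW$dr  (last char: 'r')
Last column: WJlI$lourmdr
Original string S is at sorted index 4

Answer: WJlI$lourmdr
4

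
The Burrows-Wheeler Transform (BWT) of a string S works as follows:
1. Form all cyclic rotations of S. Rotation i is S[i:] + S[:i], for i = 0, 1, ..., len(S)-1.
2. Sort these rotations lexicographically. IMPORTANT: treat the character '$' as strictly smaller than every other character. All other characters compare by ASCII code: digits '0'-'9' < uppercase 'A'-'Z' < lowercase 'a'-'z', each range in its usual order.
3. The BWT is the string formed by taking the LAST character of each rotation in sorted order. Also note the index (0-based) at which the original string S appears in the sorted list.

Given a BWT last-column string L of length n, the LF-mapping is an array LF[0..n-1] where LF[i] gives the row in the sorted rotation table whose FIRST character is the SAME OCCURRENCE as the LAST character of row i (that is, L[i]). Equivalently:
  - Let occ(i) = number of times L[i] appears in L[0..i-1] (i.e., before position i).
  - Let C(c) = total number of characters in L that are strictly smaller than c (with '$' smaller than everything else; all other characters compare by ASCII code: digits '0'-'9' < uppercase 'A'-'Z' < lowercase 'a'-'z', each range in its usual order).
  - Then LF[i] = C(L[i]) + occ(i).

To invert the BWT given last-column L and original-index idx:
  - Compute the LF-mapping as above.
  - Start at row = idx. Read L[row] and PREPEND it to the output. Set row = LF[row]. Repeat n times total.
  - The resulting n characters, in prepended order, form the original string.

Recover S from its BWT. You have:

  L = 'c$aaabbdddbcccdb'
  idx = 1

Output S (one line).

Answer: aaabbbcdbddccdc$

Derivation:
LF mapping: 8 0 1 2 3 4 5 12 13 14 6 9 10 11 15 7
Walk LF starting at row 1, prepending L[row]:
  step 1: row=1, L[1]='$', prepend. Next row=LF[1]=0
  step 2: row=0, L[0]='c', prepend. Next row=LF[0]=8
  step 3: row=8, L[8]='d', prepend. Next row=LF[8]=13
  step 4: row=13, L[13]='c', prepend. Next row=LF[13]=11
  step 5: row=11, L[11]='c', prepend. Next row=LF[11]=9
  step 6: row=9, L[9]='d', prepend. Next row=LF[9]=14
  step 7: row=14, L[14]='d', prepend. Next row=LF[14]=15
  step 8: row=15, L[15]='b', prepend. Next row=LF[15]=7
  step 9: row=7, L[7]='d', prepend. Next row=LF[7]=12
  step 10: row=12, L[12]='c', prepend. Next row=LF[12]=10
  step 11: row=10, L[10]='b', prepend. Next row=LF[10]=6
  step 12: row=6, L[6]='b', prepend. Next row=LF[6]=5
  step 13: row=5, L[5]='b', prepend. Next row=LF[5]=4
  step 14: row=4, L[4]='a', prepend. Next row=LF[4]=3
  step 15: row=3, L[3]='a', prepend. Next row=LF[3]=2
  step 16: row=2, L[2]='a', prepend. Next row=LF[2]=1
Reversed output: aaabbbcdbddccdc$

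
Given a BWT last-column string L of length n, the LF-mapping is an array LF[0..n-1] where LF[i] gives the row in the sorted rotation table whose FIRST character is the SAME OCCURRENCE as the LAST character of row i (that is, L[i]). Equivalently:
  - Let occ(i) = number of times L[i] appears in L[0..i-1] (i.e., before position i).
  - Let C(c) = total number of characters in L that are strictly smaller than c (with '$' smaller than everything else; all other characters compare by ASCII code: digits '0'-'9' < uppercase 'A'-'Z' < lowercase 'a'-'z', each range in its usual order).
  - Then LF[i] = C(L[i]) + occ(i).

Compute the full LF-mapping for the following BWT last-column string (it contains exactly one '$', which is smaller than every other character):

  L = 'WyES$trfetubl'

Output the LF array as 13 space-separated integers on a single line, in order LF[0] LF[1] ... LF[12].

Answer: 3 12 1 2 0 9 8 6 5 10 11 4 7

Derivation:
Char counts: '$':1, 'E':1, 'S':1, 'W':1, 'b':1, 'e':1, 'f':1, 'l':1, 'r':1, 't':2, 'u':1, 'y':1
C (first-col start): C('$')=0, C('E')=1, C('S')=2, C('W')=3, C('b')=4, C('e')=5, C('f')=6, C('l')=7, C('r')=8, C('t')=9, C('u')=11, C('y')=12
L[0]='W': occ=0, LF[0]=C('W')+0=3+0=3
L[1]='y': occ=0, LF[1]=C('y')+0=12+0=12
L[2]='E': occ=0, LF[2]=C('E')+0=1+0=1
L[3]='S': occ=0, LF[3]=C('S')+0=2+0=2
L[4]='$': occ=0, LF[4]=C('$')+0=0+0=0
L[5]='t': occ=0, LF[5]=C('t')+0=9+0=9
L[6]='r': occ=0, LF[6]=C('r')+0=8+0=8
L[7]='f': occ=0, LF[7]=C('f')+0=6+0=6
L[8]='e': occ=0, LF[8]=C('e')+0=5+0=5
L[9]='t': occ=1, LF[9]=C('t')+1=9+1=10
L[10]='u': occ=0, LF[10]=C('u')+0=11+0=11
L[11]='b': occ=0, LF[11]=C('b')+0=4+0=4
L[12]='l': occ=0, LF[12]=C('l')+0=7+0=7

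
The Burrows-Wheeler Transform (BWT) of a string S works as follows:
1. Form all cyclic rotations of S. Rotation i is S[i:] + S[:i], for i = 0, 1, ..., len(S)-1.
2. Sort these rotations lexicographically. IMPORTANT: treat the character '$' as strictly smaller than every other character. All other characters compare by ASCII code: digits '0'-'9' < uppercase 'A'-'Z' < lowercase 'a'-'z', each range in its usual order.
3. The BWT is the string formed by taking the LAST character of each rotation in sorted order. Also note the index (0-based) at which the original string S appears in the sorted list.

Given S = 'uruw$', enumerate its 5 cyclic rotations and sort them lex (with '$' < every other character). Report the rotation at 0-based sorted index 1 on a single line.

Answer: ruw$u

Derivation:
All 5 rotations (rotation i = S[i:]+S[:i]):
  rot[0] = uruw$
  rot[1] = ruw$u
  rot[2] = uw$ur
  rot[3] = w$uru
  rot[4] = $uruw
Sorted (with $ < everything):
  sorted[0] = $uruw
  sorted[1] = ruw$u
  sorted[2] = uruw$
  sorted[3] = uw$ur
  sorted[4] = w$uru
sorted[1] = ruw$u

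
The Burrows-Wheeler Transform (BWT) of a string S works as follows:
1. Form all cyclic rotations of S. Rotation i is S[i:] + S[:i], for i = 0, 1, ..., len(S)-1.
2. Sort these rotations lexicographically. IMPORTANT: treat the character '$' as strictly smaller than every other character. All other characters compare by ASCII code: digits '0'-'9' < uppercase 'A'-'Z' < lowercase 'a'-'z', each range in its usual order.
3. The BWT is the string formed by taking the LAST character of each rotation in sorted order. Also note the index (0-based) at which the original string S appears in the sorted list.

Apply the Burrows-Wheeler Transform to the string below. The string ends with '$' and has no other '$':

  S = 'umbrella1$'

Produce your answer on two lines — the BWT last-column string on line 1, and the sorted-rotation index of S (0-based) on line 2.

All 10 rotations (rotation i = S[i:]+S[:i]):
  rot[0] = umbrella1$
  rot[1] = mbrella1$u
  rot[2] = brella1$um
  rot[3] = rella1$umb
  rot[4] = ella1$umbr
  rot[5] = lla1$umbre
  rot[6] = la1$umbrel
  rot[7] = a1$umbrell
  rot[8] = 1$umbrella
  rot[9] = $umbrella1
Sorted (with $ < everything):
  sorted[0] = $umbrella1  (last char: '1')
  sorted[1] = 1$umbrella  (last char: 'a')
  sorted[2] = a1$umbrell  (last char: 'l')
  sorted[3] = brella1$um  (last char: 'm')
  sorted[4] = ella1$umbr  (last char: 'r')
  sorted[5] = la1$umbrel  (last char: 'l')
  sorted[6] = lla1$umbre  (last char: 'e')
  sorted[7] = mbrella1$u  (last char: 'u')
  sorted[8] = rella1$umb  (last char: 'b')
  sorted[9] = umbrella1$  (last char: '$')
Last column: 1almrleub$
Original string S is at sorted index 9

Answer: 1almrleub$
9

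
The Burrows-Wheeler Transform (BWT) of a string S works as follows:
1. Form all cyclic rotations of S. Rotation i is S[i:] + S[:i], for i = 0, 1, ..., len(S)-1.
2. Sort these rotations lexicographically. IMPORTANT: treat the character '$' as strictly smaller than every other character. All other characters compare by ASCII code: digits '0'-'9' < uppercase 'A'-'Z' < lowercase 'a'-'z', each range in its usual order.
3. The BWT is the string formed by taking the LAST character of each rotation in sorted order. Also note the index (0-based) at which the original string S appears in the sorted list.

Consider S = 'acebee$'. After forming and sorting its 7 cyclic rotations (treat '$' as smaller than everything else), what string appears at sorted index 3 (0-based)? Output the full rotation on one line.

All 7 rotations (rotation i = S[i:]+S[:i]):
  rot[0] = acebee$
  rot[1] = cebee$a
  rot[2] = ebee$ac
  rot[3] = bee$ace
  rot[4] = ee$aceb
  rot[5] = e$acebe
  rot[6] = $acebee
Sorted (with $ < everything):
  sorted[0] = $acebee
  sorted[1] = acebee$
  sorted[2] = bee$ace
  sorted[3] = cebee$a
  sorted[4] = e$acebe
  sorted[5] = ebee$ac
  sorted[6] = ee$aceb
sorted[3] = cebee$a

Answer: cebee$a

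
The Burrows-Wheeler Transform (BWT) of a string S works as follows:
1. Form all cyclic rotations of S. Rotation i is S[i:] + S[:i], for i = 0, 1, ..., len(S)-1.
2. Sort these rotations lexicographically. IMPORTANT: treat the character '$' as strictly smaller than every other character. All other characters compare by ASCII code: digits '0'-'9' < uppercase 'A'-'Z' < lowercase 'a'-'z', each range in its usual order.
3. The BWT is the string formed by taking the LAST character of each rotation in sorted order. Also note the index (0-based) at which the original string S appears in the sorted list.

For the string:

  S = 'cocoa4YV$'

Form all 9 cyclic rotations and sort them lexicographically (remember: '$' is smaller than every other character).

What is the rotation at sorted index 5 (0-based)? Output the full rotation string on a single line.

Answer: coa4YV$co

Derivation:
All 9 rotations (rotation i = S[i:]+S[:i]):
  rot[0] = cocoa4YV$
  rot[1] = ocoa4YV$c
  rot[2] = coa4YV$co
  rot[3] = oa4YV$coc
  rot[4] = a4YV$coco
  rot[5] = 4YV$cocoa
  rot[6] = YV$cocoa4
  rot[7] = V$cocoa4Y
  rot[8] = $cocoa4YV
Sorted (with $ < everything):
  sorted[0] = $cocoa4YV
  sorted[1] = 4YV$cocoa
  sorted[2] = V$cocoa4Y
  sorted[3] = YV$cocoa4
  sorted[4] = a4YV$coco
  sorted[5] = coa4YV$co
  sorted[6] = cocoa4YV$
  sorted[7] = oa4YV$coc
  sorted[8] = ocoa4YV$c
sorted[5] = coa4YV$co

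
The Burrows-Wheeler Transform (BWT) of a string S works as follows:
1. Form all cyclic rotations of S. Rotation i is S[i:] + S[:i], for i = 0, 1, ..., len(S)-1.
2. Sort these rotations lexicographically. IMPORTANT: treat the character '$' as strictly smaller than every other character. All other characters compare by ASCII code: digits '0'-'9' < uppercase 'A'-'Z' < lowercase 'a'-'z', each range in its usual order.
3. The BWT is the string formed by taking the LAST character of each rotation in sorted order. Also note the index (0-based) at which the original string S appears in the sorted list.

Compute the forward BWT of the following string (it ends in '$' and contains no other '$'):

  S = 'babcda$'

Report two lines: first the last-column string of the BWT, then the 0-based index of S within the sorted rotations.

Answer: adb$abc
3

Derivation:
All 7 rotations (rotation i = S[i:]+S[:i]):
  rot[0] = babcda$
  rot[1] = abcda$b
  rot[2] = bcda$ba
  rot[3] = cda$bab
  rot[4] = da$babc
  rot[5] = a$babcd
  rot[6] = $babcda
Sorted (with $ < everything):
  sorted[0] = $babcda  (last char: 'a')
  sorted[1] = a$babcd  (last char: 'd')
  sorted[2] = abcda$b  (last char: 'b')
  sorted[3] = babcda$  (last char: '$')
  sorted[4] = bcda$ba  (last char: 'a')
  sorted[5] = cda$bab  (last char: 'b')
  sorted[6] = da$babc  (last char: 'c')
Last column: adb$abc
Original string S is at sorted index 3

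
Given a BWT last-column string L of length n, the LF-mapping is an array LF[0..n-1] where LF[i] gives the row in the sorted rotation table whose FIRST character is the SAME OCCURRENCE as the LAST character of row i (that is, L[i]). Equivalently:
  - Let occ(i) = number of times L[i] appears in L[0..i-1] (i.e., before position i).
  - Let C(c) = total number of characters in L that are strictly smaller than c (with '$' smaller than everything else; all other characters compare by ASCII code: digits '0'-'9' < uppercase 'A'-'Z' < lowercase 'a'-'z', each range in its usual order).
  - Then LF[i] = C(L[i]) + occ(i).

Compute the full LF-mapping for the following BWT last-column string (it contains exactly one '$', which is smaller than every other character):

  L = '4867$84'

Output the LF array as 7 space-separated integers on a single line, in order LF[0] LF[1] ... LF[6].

Answer: 1 5 3 4 0 6 2

Derivation:
Char counts: '$':1, '4':2, '6':1, '7':1, '8':2
C (first-col start): C('$')=0, C('4')=1, C('6')=3, C('7')=4, C('8')=5
L[0]='4': occ=0, LF[0]=C('4')+0=1+0=1
L[1]='8': occ=0, LF[1]=C('8')+0=5+0=5
L[2]='6': occ=0, LF[2]=C('6')+0=3+0=3
L[3]='7': occ=0, LF[3]=C('7')+0=4+0=4
L[4]='$': occ=0, LF[4]=C('$')+0=0+0=0
L[5]='8': occ=1, LF[5]=C('8')+1=5+1=6
L[6]='4': occ=1, LF[6]=C('4')+1=1+1=2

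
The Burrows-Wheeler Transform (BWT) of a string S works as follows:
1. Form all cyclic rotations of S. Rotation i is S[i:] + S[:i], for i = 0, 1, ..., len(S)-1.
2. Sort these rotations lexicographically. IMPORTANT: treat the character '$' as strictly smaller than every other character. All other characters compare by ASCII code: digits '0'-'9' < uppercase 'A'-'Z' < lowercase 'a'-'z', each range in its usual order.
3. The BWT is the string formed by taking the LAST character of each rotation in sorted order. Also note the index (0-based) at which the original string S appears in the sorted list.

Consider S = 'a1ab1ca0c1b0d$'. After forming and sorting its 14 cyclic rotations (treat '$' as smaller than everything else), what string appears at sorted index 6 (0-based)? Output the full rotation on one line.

All 14 rotations (rotation i = S[i:]+S[:i]):
  rot[0] = a1ab1ca0c1b0d$
  rot[1] = 1ab1ca0c1b0d$a
  rot[2] = ab1ca0c1b0d$a1
  rot[3] = b1ca0c1b0d$a1a
  rot[4] = 1ca0c1b0d$a1ab
  rot[5] = ca0c1b0d$a1ab1
  rot[6] = a0c1b0d$a1ab1c
  rot[7] = 0c1b0d$a1ab1ca
  rot[8] = c1b0d$a1ab1ca0
  rot[9] = 1b0d$a1ab1ca0c
  rot[10] = b0d$a1ab1ca0c1
  rot[11] = 0d$a1ab1ca0c1b
  rot[12] = d$a1ab1ca0c1b0
  rot[13] = $a1ab1ca0c1b0d
Sorted (with $ < everything):
  sorted[0] = $a1ab1ca0c1b0d
  sorted[1] = 0c1b0d$a1ab1ca
  sorted[2] = 0d$a1ab1ca0c1b
  sorted[3] = 1ab1ca0c1b0d$a
  sorted[4] = 1b0d$a1ab1ca0c
  sorted[5] = 1ca0c1b0d$a1ab
  sorted[6] = a0c1b0d$a1ab1c
  sorted[7] = a1ab1ca0c1b0d$
  sorted[8] = ab1ca0c1b0d$a1
  sorted[9] = b0d$a1ab1ca0c1
  sorted[10] = b1ca0c1b0d$a1a
  sorted[11] = c1b0d$a1ab1ca0
  sorted[12] = ca0c1b0d$a1ab1
  sorted[13] = d$a1ab1ca0c1b0
sorted[6] = a0c1b0d$a1ab1c

Answer: a0c1b0d$a1ab1c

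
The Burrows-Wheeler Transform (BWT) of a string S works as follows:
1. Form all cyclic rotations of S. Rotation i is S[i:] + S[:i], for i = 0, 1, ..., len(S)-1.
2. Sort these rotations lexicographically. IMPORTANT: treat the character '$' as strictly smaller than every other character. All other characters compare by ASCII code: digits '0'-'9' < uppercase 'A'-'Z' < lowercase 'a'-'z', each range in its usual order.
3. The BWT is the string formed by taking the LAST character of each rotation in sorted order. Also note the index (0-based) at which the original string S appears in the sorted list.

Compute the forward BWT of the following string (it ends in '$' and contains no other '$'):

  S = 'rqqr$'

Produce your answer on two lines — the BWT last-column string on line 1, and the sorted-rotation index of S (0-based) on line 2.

All 5 rotations (rotation i = S[i:]+S[:i]):
  rot[0] = rqqr$
  rot[1] = qqr$r
  rot[2] = qr$rq
  rot[3] = r$rqq
  rot[4] = $rqqr
Sorted (with $ < everything):
  sorted[0] = $rqqr  (last char: 'r')
  sorted[1] = qqr$r  (last char: 'r')
  sorted[2] = qr$rq  (last char: 'q')
  sorted[3] = r$rqq  (last char: 'q')
  sorted[4] = rqqr$  (last char: '$')
Last column: rrqq$
Original string S is at sorted index 4

Answer: rrqq$
4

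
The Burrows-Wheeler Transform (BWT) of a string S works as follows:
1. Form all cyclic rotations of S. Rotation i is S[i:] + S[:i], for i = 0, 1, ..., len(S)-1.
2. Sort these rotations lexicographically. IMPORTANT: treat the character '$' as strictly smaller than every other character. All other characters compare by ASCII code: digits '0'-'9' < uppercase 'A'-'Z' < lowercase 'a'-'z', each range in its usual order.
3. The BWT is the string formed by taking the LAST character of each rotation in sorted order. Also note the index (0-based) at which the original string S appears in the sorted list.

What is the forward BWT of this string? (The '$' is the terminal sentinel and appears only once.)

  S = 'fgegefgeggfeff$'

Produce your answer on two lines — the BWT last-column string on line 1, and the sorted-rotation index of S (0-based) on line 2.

All 15 rotations (rotation i = S[i:]+S[:i]):
  rot[0] = fgegefgeggfeff$
  rot[1] = gegefgeggfeff$f
  rot[2] = egefgeggfeff$fg
  rot[3] = gefgeggfeff$fge
  rot[4] = efgeggfeff$fgeg
  rot[5] = fgeggfeff$fgege
  rot[6] = geggfeff$fgegef
  rot[7] = eggfeff$fgegefg
  rot[8] = ggfeff$fgegefge
  rot[9] = gfeff$fgegefgeg
  rot[10] = feff$fgegefgegg
  rot[11] = eff$fgegefgeggf
  rot[12] = ff$fgegefgeggfe
  rot[13] = f$fgegefgeggfef
  rot[14] = $fgegefgeggfeff
Sorted (with $ < everything):
  sorted[0] = $fgegefgeggfeff  (last char: 'f')
  sorted[1] = eff$fgegefgeggf  (last char: 'f')
  sorted[2] = efgeggfeff$fgeg  (last char: 'g')
  sorted[3] = egefgeggfeff$fg  (last char: 'g')
  sorted[4] = eggfeff$fgegefg  (last char: 'g')
  sorted[5] = f$fgegefgeggfef  (last char: 'f')
  sorted[6] = feff$fgegefgegg  (last char: 'g')
  sorted[7] = ff$fgegefgeggfe  (last char: 'e')
  sorted[8] = fgegefgeggfeff$  (last char: '$')
  sorted[9] = fgeggfeff$fgege  (last char: 'e')
  sorted[10] = gefgeggfeff$fge  (last char: 'e')
  sorted[11] = gegefgeggfeff$f  (last char: 'f')
  sorted[12] = geggfeff$fgegef  (last char: 'f')
  sorted[13] = gfeff$fgegefgeg  (last char: 'g')
  sorted[14] = ggfeff$fgegefge  (last char: 'e')
Last column: ffgggfge$eeffge
Original string S is at sorted index 8

Answer: ffgggfge$eeffge
8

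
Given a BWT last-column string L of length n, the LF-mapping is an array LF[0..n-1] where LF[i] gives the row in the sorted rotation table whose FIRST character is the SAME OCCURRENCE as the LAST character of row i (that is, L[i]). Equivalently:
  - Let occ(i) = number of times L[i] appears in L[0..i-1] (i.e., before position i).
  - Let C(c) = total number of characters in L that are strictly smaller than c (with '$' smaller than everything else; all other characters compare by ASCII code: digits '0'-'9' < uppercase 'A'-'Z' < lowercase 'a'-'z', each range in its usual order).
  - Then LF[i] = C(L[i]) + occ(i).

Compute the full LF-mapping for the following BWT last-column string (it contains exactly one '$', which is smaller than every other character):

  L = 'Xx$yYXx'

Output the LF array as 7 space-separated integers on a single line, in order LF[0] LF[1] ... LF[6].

Char counts: '$':1, 'X':2, 'Y':1, 'x':2, 'y':1
C (first-col start): C('$')=0, C('X')=1, C('Y')=3, C('x')=4, C('y')=6
L[0]='X': occ=0, LF[0]=C('X')+0=1+0=1
L[1]='x': occ=0, LF[1]=C('x')+0=4+0=4
L[2]='$': occ=0, LF[2]=C('$')+0=0+0=0
L[3]='y': occ=0, LF[3]=C('y')+0=6+0=6
L[4]='Y': occ=0, LF[4]=C('Y')+0=3+0=3
L[5]='X': occ=1, LF[5]=C('X')+1=1+1=2
L[6]='x': occ=1, LF[6]=C('x')+1=4+1=5

Answer: 1 4 0 6 3 2 5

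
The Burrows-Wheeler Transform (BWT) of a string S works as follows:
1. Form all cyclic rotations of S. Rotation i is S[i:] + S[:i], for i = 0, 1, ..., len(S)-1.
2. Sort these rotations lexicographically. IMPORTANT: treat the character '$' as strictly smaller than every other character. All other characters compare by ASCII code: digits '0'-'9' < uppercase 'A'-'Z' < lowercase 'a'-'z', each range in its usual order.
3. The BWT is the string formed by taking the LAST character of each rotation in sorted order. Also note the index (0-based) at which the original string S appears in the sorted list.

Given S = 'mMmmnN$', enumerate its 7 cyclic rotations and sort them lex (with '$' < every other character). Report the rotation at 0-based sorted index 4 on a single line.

All 7 rotations (rotation i = S[i:]+S[:i]):
  rot[0] = mMmmnN$
  rot[1] = MmmnN$m
  rot[2] = mmnN$mM
  rot[3] = mnN$mMm
  rot[4] = nN$mMmm
  rot[5] = N$mMmmn
  rot[6] = $mMmmnN
Sorted (with $ < everything):
  sorted[0] = $mMmmnN
  sorted[1] = MmmnN$m
  sorted[2] = N$mMmmn
  sorted[3] = mMmmnN$
  sorted[4] = mmnN$mM
  sorted[5] = mnN$mMm
  sorted[6] = nN$mMmm
sorted[4] = mmnN$mM

Answer: mmnN$mM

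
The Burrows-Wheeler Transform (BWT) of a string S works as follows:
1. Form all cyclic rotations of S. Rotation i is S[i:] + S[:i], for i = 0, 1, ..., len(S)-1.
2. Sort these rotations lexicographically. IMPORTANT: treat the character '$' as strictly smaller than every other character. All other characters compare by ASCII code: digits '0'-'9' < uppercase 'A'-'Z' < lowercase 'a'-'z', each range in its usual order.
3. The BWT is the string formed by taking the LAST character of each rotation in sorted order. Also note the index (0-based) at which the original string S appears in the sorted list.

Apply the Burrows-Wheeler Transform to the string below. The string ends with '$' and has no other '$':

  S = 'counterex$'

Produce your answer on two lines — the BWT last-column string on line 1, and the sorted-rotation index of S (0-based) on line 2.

Answer: x$trucenoe
1

Derivation:
All 10 rotations (rotation i = S[i:]+S[:i]):
  rot[0] = counterex$
  rot[1] = ounterex$c
  rot[2] = unterex$co
  rot[3] = nterex$cou
  rot[4] = terex$coun
  rot[5] = erex$count
  rot[6] = rex$counte
  rot[7] = ex$counter
  rot[8] = x$countere
  rot[9] = $counterex
Sorted (with $ < everything):
  sorted[0] = $counterex  (last char: 'x')
  sorted[1] = counterex$  (last char: '$')
  sorted[2] = erex$count  (last char: 't')
  sorted[3] = ex$counter  (last char: 'r')
  sorted[4] = nterex$cou  (last char: 'u')
  sorted[5] = ounterex$c  (last char: 'c')
  sorted[6] = rex$counte  (last char: 'e')
  sorted[7] = terex$coun  (last char: 'n')
  sorted[8] = unterex$co  (last char: 'o')
  sorted[9] = x$countere  (last char: 'e')
Last column: x$trucenoe
Original string S is at sorted index 1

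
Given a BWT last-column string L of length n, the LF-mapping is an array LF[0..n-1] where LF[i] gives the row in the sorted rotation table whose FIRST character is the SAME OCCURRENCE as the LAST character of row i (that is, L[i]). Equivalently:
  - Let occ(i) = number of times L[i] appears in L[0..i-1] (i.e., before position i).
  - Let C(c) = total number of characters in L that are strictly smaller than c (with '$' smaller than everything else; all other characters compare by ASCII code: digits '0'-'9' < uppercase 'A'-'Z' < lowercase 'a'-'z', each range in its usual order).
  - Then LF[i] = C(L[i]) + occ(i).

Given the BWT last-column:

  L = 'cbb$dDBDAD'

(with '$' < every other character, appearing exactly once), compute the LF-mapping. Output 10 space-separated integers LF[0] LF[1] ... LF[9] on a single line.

Answer: 8 6 7 0 9 3 2 4 1 5

Derivation:
Char counts: '$':1, 'A':1, 'B':1, 'D':3, 'b':2, 'c':1, 'd':1
C (first-col start): C('$')=0, C('A')=1, C('B')=2, C('D')=3, C('b')=6, C('c')=8, C('d')=9
L[0]='c': occ=0, LF[0]=C('c')+0=8+0=8
L[1]='b': occ=0, LF[1]=C('b')+0=6+0=6
L[2]='b': occ=1, LF[2]=C('b')+1=6+1=7
L[3]='$': occ=0, LF[3]=C('$')+0=0+0=0
L[4]='d': occ=0, LF[4]=C('d')+0=9+0=9
L[5]='D': occ=0, LF[5]=C('D')+0=3+0=3
L[6]='B': occ=0, LF[6]=C('B')+0=2+0=2
L[7]='D': occ=1, LF[7]=C('D')+1=3+1=4
L[8]='A': occ=0, LF[8]=C('A')+0=1+0=1
L[9]='D': occ=2, LF[9]=C('D')+2=3+2=5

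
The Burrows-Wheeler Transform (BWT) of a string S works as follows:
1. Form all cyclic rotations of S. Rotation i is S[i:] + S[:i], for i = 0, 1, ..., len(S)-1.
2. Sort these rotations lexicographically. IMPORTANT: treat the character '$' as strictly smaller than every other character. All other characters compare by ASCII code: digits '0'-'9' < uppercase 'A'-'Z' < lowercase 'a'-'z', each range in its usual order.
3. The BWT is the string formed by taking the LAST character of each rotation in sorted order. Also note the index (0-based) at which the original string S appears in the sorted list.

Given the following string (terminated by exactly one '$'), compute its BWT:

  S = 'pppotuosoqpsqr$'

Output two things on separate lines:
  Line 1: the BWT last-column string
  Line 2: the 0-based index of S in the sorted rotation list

All 15 rotations (rotation i = S[i:]+S[:i]):
  rot[0] = pppotuosoqpsqr$
  rot[1] = ppotuosoqpsqr$p
  rot[2] = potuosoqpsqr$pp
  rot[3] = otuosoqpsqr$ppp
  rot[4] = tuosoqpsqr$pppo
  rot[5] = uosoqpsqr$pppot
  rot[6] = osoqpsqr$pppotu
  rot[7] = soqpsqr$pppotuo
  rot[8] = oqpsqr$pppotuos
  rot[9] = qpsqr$pppotuoso
  rot[10] = psqr$pppotuosoq
  rot[11] = sqr$pppotuosoqp
  rot[12] = qr$pppotuosoqps
  rot[13] = r$pppotuosoqpsq
  rot[14] = $pppotuosoqpsqr
Sorted (with $ < everything):
  sorted[0] = $pppotuosoqpsqr  (last char: 'r')
  sorted[1] = oqpsqr$pppotuos  (last char: 's')
  sorted[2] = osoqpsqr$pppotu  (last char: 'u')
  sorted[3] = otuosoqpsqr$ppp  (last char: 'p')
  sorted[4] = potuosoqpsqr$pp  (last char: 'p')
  sorted[5] = ppotuosoqpsqr$p  (last char: 'p')
  sorted[6] = pppotuosoqpsqr$  (last char: '$')
  sorted[7] = psqr$pppotuosoq  (last char: 'q')
  sorted[8] = qpsqr$pppotuoso  (last char: 'o')
  sorted[9] = qr$pppotuosoqps  (last char: 's')
  sorted[10] = r$pppotuosoqpsq  (last char: 'q')
  sorted[11] = soqpsqr$pppotuo  (last char: 'o')
  sorted[12] = sqr$pppotuosoqp  (last char: 'p')
  sorted[13] = tuosoqpsqr$pppo  (last char: 'o')
  sorted[14] = uosoqpsqr$pppot  (last char: 't')
Last column: rsuppp$qosqopot
Original string S is at sorted index 6

Answer: rsuppp$qosqopot
6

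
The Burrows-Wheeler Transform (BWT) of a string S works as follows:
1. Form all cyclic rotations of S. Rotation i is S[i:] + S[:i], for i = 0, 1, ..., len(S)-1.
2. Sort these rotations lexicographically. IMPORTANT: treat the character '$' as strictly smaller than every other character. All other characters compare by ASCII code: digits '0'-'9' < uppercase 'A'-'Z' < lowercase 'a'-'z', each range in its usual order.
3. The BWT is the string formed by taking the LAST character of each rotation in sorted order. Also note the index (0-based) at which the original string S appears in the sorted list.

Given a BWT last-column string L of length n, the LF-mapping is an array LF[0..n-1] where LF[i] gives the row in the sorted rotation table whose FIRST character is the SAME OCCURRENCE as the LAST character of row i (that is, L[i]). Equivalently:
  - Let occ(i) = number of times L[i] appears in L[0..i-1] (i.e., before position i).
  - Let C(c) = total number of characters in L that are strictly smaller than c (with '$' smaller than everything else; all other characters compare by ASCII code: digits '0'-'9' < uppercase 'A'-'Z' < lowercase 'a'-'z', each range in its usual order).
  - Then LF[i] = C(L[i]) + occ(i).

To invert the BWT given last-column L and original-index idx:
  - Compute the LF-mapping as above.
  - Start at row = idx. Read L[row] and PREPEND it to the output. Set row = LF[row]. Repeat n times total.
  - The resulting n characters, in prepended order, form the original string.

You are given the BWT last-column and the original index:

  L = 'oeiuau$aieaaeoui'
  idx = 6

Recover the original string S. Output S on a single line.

LF mapping: 11 5 8 13 1 14 0 2 9 6 3 4 7 12 15 10
Walk LF starting at row 6, prepending L[row]:
  step 1: row=6, L[6]='$', prepend. Next row=LF[6]=0
  step 2: row=0, L[0]='o', prepend. Next row=LF[0]=11
  step 3: row=11, L[11]='a', prepend. Next row=LF[11]=4
  step 4: row=4, L[4]='a', prepend. Next row=LF[4]=1
  step 5: row=1, L[1]='e', prepend. Next row=LF[1]=5
  step 6: row=5, L[5]='u', prepend. Next row=LF[5]=14
  step 7: row=14, L[14]='u', prepend. Next row=LF[14]=15
  step 8: row=15, L[15]='i', prepend. Next row=LF[15]=10
  step 9: row=10, L[10]='a', prepend. Next row=LF[10]=3
  step 10: row=3, L[3]='u', prepend. Next row=LF[3]=13
  step 11: row=13, L[13]='o', prepend. Next row=LF[13]=12
  step 12: row=12, L[12]='e', prepend. Next row=LF[12]=7
  step 13: row=7, L[7]='a', prepend. Next row=LF[7]=2
  step 14: row=2, L[2]='i', prepend. Next row=LF[2]=8
  step 15: row=8, L[8]='i', prepend. Next row=LF[8]=9
  step 16: row=9, L[9]='e', prepend. Next row=LF[9]=6
Reversed output: eiiaeouaiuueaao$

Answer: eiiaeouaiuueaao$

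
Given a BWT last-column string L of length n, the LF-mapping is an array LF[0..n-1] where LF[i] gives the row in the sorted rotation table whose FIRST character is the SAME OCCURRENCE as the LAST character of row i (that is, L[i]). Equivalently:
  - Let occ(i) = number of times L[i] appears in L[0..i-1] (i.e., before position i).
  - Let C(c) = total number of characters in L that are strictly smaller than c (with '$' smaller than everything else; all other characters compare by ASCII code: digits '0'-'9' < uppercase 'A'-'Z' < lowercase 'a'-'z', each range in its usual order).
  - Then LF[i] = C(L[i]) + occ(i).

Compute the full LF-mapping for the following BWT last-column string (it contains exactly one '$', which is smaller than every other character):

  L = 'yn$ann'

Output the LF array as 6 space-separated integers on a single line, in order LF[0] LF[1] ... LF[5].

Char counts: '$':1, 'a':1, 'n':3, 'y':1
C (first-col start): C('$')=0, C('a')=1, C('n')=2, C('y')=5
L[0]='y': occ=0, LF[0]=C('y')+0=5+0=5
L[1]='n': occ=0, LF[1]=C('n')+0=2+0=2
L[2]='$': occ=0, LF[2]=C('$')+0=0+0=0
L[3]='a': occ=0, LF[3]=C('a')+0=1+0=1
L[4]='n': occ=1, LF[4]=C('n')+1=2+1=3
L[5]='n': occ=2, LF[5]=C('n')+2=2+2=4

Answer: 5 2 0 1 3 4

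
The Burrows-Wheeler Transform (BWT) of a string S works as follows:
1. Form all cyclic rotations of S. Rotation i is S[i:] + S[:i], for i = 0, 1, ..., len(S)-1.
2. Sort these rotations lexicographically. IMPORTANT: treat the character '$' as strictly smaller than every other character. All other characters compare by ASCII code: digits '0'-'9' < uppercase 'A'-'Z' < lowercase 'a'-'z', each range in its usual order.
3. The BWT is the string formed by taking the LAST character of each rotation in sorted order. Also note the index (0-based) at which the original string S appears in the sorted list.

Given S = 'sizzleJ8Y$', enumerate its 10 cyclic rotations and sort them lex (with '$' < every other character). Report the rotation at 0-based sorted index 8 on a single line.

Answer: zleJ8Y$siz

Derivation:
All 10 rotations (rotation i = S[i:]+S[:i]):
  rot[0] = sizzleJ8Y$
  rot[1] = izzleJ8Y$s
  rot[2] = zzleJ8Y$si
  rot[3] = zleJ8Y$siz
  rot[4] = leJ8Y$sizz
  rot[5] = eJ8Y$sizzl
  rot[6] = J8Y$sizzle
  rot[7] = 8Y$sizzleJ
  rot[8] = Y$sizzleJ8
  rot[9] = $sizzleJ8Y
Sorted (with $ < everything):
  sorted[0] = $sizzleJ8Y
  sorted[1] = 8Y$sizzleJ
  sorted[2] = J8Y$sizzle
  sorted[3] = Y$sizzleJ8
  sorted[4] = eJ8Y$sizzl
  sorted[5] = izzleJ8Y$s
  sorted[6] = leJ8Y$sizz
  sorted[7] = sizzleJ8Y$
  sorted[8] = zleJ8Y$siz
  sorted[9] = zzleJ8Y$si
sorted[8] = zleJ8Y$siz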